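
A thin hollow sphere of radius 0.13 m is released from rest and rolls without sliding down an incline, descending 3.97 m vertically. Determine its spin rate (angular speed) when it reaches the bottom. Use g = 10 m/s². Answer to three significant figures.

With I = (2/3)MR², the ratio k = I/(MR²) is 2/3.
Rolling without slipping gives ω = v/R, so the total kinetic energy is ½Mv² + ½Iω² = ½(1+k)Mv² = (5/6)Mv².
Energy conservation Mgh = ½(1+k)Mv² gives v = √(2gh/(1+k)) = √(2 × 10 × 3.97 / 1.667) = 6.902 m/s.
The angular speed follows from ω = v/R = 6.902/0.13 ≈ 53.1 rad/s.

ω ≈ 53.1 rad/s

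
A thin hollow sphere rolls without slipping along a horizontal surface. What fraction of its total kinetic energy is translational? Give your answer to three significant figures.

With I = (2/3)MR², the ratio k = I/(MR²) is 2/3.
With ω = v/R, KE_trans = ½Mv² and KE_rot = ½Iω² = ½kMv², so KE_total = ½(1+k)Mv².
The translational fraction is therefore 1/(1+k) = 1/1.667 ≈ 0.600.

fraction ≈ 0.600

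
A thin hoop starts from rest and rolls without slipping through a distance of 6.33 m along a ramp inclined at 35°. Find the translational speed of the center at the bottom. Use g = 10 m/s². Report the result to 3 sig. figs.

v ≈ 6.03 m/s

For this body I = MR², i.e. k = I/(MR²) = 1.
Rolling without slipping gives ω = v/R, so the total kinetic energy is ½Mv² + ½Iω² = ½(1+k)Mv² = Mv².
The vertical drop is h = L sinθ = 6.33 × sin35° = 3.631 m.
Setting Mgh = Mv² gives v = √(2gh/(1+k)) = √(2·10·3.631/2) ≈ 6.03 m/s.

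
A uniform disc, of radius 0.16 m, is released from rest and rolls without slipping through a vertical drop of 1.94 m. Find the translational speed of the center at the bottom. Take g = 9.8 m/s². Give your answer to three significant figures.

v ≈ 5.03 m/s

The moment of inertia is (1/2)MR², giving k ≡ I/(MR²) = 0.5.
Pure rolling means v = ωR; then KE = ½Mv² + ½I(v/R)² = ½(1+k)Mv² = (3/4)Mv².
Setting Mgh = (3/4)Mv² gives v = √(2gh/(1+k)) = √(2·9.8·1.94/1.5) ≈ 5.03 m/s.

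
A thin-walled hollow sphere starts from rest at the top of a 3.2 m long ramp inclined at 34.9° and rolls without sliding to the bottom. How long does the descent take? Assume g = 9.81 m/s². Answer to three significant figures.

The moment of inertia is (2/3)MR², giving k ≡ I/(MR²) = 2/3.
Newton's second law down the slope: Mg sinθ − f = Ma. The torque equation fR = Iα (with α = a/R) gives f = kMa.
Hence a = g sinθ/(1+k) = 9.81×sin34.9°/1.667 = 3.368 m/s².
Starting from rest, L = ½at², so t = √(2L/a) = √(2×3.2/3.368) ≈ 1.38 s.

t ≈ 1.38 s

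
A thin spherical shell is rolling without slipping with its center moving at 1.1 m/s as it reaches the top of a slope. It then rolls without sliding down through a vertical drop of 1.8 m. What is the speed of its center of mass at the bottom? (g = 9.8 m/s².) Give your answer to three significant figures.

With I = (2/3)MR², the ratio k = I/(MR²) is 2/3.
The rolling condition ω = v/R makes the rotational term ½I(v/R)² = ½kMv², so KE_total = ½(1+k)Mv² = (5/6)Mv².
Energy conservation: (5/6)Mv₀² + Mgh = (5/6)Mv², so v² = v₀² + 2gh/(1+k).
v = √(1.1² + 2×9.8×1.8/1.667) = √22.38 ≈ 4.73 m/s.

v ≈ 4.73 m/s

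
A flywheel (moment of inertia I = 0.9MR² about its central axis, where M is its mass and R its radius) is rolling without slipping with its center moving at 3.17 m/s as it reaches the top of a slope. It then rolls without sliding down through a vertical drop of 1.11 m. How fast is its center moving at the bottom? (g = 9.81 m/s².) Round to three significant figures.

v ≈ 4.64 m/s

For this body I = 0.9MR², i.e. k = I/(MR²) = 0.9.
Pure rolling means v = ωR; then KE = ½Mv² + ½I(v/R)² = ½(1+k)Mv² = (19/20)Mv².
Energy conservation: (19/20)Mv₀² + Mgh = (19/20)Mv², so v² = v₀² + 2gh/(1+k).
v = √(3.17² + 2×9.81×1.11/1.9) = √21.51 ≈ 4.64 m/s.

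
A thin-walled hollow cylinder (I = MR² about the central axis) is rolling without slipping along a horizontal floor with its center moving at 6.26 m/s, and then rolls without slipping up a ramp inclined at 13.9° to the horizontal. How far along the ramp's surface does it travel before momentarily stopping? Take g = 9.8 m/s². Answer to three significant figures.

d ≈ 16.6 m

With I = MR², the ratio k = I/(MR²) is 1.
The rolling condition ω = v/R makes the rotational term ½I(v/R)² = ½kMv², so KE_total = ½(1+k)Mv² = Mv².
Setting this equal to Mgh gives the vertical rise h = (1+k)v₀²/(2g) = 2×6.26²/(2×9.8) = 3.999 m.
Along the incline, d = h/sinθ = 3.999/sin13.9° ≈ 16.6 m.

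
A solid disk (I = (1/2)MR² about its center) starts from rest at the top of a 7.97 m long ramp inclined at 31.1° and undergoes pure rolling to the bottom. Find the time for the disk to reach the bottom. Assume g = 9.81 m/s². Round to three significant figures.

t ≈ 2.17 s

For this body I = (1/2)MR², i.e. k = I/(MR²) = 0.5.
Along the incline Mg sinθ − f = Ma, and torque about the center fR = Iα = kMR²(a/R) gives f = kMa.
Hence a = g sinθ/(1+k) = 9.81×sin31.1°/1.5 = 3.378 m/s².
With constant a from rest, t = √(2L/a) = √(2·7.97/3.378) ≈ 2.17 s.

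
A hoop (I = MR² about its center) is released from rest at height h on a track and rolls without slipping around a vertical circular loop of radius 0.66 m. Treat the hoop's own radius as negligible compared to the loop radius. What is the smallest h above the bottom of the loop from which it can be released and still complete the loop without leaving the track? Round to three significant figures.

h_min ≈ 1.98 m

With I = MR², the ratio k = I/(MR²) is 1.
At the top, contact is just lost when gravity alone supplies the centripetal force: Mg = Mv_top²/r, i.e. v_top² = gr.
With ω = v/R, the kinetic energy at speed v is ½(1+k)Mv² = Mv².
Energy conservation from release (height h) to the top (height 2r): Mgh = Mg(2r) + M·gr.
Thus h_min = 2r + (1+k)r/2 = r(2 + 2/2) = 0.66 × 3 ≈ 1.98 m.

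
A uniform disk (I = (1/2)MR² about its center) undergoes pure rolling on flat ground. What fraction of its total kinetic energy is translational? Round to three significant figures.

fraction ≈ 0.667

Here I = (1/2)MR², so the shape factor k = I/(MR²) = 0.5.
With ω = v/R, KE_trans = ½Mv² and KE_rot = ½Iω² = ½kMv², so KE_total = ½(1+k)Mv².
The translational fraction is therefore 1/(1+k) = 1/1.5 ≈ 0.667.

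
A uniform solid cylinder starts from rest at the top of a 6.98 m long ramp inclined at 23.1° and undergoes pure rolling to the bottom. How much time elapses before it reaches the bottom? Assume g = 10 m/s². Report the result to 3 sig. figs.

t ≈ 2.31 s

Here I = (1/2)MR², so the shape factor k = I/(MR²) = 0.5.
Translational: Mg sinθ − f = Ma. Rotational about the CM: fR = Iα = kMRa, so f = kMa.
Hence a = g sinθ/(1+k) = 10×sin23.1°/1.5 = 2.616 m/s².
With constant a from rest, t = √(2L/a) = √(2·6.98/2.616) ≈ 2.31 s.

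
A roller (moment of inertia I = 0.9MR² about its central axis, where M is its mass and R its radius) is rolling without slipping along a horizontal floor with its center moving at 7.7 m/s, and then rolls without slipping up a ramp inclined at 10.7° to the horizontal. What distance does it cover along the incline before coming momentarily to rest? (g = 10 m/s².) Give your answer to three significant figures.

d ≈ 30.3 m

Here I = 0.9MR², so the shape factor k = I/(MR²) = 0.9.
The rolling condition ω = v/R makes the rotational term ½I(v/R)² = ½kMv², so KE_total = ½(1+k)Mv² = (19/20)Mv².
Setting this equal to Mgh gives the vertical rise h = (1+k)v₀²/(2g) = 1.9×7.7²/(2×10) = 5.633 m.
Along the incline, d = h/sinθ = 5.633/sin10.7° ≈ 30.3 m.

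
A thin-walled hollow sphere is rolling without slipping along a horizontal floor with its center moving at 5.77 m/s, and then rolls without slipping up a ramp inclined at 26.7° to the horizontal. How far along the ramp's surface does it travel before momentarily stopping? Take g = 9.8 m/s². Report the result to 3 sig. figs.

The moment of inertia is (2/3)MR², giving k ≡ I/(MR²) = 2/3.
The rolling condition ω = v/R makes the rotational term ½I(v/R)² = ½kMv², so KE_total = ½(1+k)Mv² = (5/6)Mv².
Setting this equal to Mgh gives the vertical rise h = (1+k)v₀²/(2g) = 1.667×5.77²/(2×9.8) = 2.831 m.
Along the incline, d = h/sinθ = 2.831/sin26.7° ≈ 6.30 m.

d ≈ 6.30 m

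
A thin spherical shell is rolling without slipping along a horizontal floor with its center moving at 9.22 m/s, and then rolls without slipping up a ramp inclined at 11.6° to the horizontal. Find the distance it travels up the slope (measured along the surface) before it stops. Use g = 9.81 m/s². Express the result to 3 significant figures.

With I = (2/3)MR², the ratio k = I/(MR²) is 2/3.
Rolling without slipping gives ω = v/R, so the total kinetic energy is ½Mv² + ½Iω² = ½(1+k)Mv² = (5/6)Mv².
Setting this equal to Mgh gives the vertical rise h = (1+k)v₀²/(2g) = 1.667×9.22²/(2×9.81) = 7.221 m.
The distance along the slope is d = h/sinθ = 7.221/sin11.6° ≈ 35.9 m.

d ≈ 35.9 m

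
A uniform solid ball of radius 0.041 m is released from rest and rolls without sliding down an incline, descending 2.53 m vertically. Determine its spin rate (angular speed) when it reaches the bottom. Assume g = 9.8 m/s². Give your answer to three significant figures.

The moment of inertia is (2/5)MR², giving k ≡ I/(MR²) = 0.4.
The rolling condition ω = v/R makes the rotational term ½I(v/R)² = ½kMv², so KE_total = ½(1+k)Mv² = (7/10)Mv².
Energy conservation Mgh = ½(1+k)Mv² gives v = √(2gh/(1+k)) = √(2 × 9.8 × 2.53 / 1.4) = 5.951 m/s.
Then ω = v/R = 5.951 / 0.041 ≈ 145 rad/s.

ω ≈ 145 rad/s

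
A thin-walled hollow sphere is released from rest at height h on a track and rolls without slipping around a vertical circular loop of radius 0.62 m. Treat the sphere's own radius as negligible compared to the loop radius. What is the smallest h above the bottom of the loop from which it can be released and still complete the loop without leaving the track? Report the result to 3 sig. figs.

h_min ≈ 1.76 m

Here I = (2/3)MR², so the shape factor k = I/(MR²) = 2/3.
At the top of the loop, the minimum-contact condition is Mg = Mv_top²/r, so v_top² = gr.
With ω = v/R, the kinetic energy at speed v is ½(1+k)Mv² = (5/6)Mv².
Energy conservation from release (height h) to the top (height 2r): Mgh = Mg(2r) + (5/6)M·gr.
Thus h_min = 2r + (1+k)r/2 = r(2 + 1.667/2) = 0.62 × 2.833 ≈ 1.76 m.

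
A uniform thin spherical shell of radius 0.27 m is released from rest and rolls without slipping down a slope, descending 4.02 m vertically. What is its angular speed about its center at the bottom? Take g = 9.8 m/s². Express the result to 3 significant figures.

ω ≈ 25.5 rad/s

Here I = (2/3)MR², so the shape factor k = I/(MR²) = 2/3.
Rolling without slipping gives ω = v/R, so the total kinetic energy is ½Mv² + ½Iω² = ½(1+k)Mv² = (5/6)Mv².
Energy conservation Mgh = ½(1+k)Mv² gives v = √(2gh/(1+k)) = √(2 × 9.8 × 4.02 / 1.667) = 6.876 m/s.
Then ω = v/R = 6.876 / 0.27 ≈ 25.5 rad/s.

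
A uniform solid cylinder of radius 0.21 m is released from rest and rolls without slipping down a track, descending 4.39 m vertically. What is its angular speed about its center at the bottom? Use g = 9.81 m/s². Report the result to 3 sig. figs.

ω ≈ 36.1 rad/s

With I = (1/2)MR², the ratio k = I/(MR²) is 0.5.
The rolling condition ω = v/R makes the rotational term ½I(v/R)² = ½kMv², so KE_total = ½(1+k)Mv² = (3/4)Mv².
Energy conservation Mgh = ½(1+k)Mv² gives v = √(2gh/(1+k)) = √(2 × 9.81 × 4.39 / 1.5) = 7.578 m/s.
Then ω = v/R = 7.578 / 0.21 ≈ 36.1 rad/s.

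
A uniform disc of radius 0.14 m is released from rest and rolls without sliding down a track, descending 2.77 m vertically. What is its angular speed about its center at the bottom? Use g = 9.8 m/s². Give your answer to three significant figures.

ω ≈ 43.0 rad/s

The moment of inertia is (1/2)MR², giving k ≡ I/(MR²) = 0.5.
Rolling without slipping gives ω = v/R, so the total kinetic energy is ½Mv² + ½Iω² = ½(1+k)Mv² = (3/4)Mv².
Energy conservation Mgh = ½(1+k)Mv² gives v = √(2gh/(1+k)) = √(2 × 9.8 × 2.77 / 1.5) = 6.016 m/s.
Then ω = v/R = 6.016 / 0.14 ≈ 43.0 rad/s.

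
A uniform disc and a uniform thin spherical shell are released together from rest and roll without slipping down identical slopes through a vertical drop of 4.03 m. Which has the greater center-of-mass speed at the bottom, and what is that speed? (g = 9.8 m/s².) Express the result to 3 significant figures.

For rolling without slipping, Mgh = ½(1+k)Mv² where k = I/(MR²), so v = √(2gh/(1+k)).
Uniform disc: k = 0.5, giving v = √(2×9.8×4.03/1.5) = 7.257 m/s.
Uniform thin spherical shell: k = 2/3, giving v = √(2×9.8×4.03/1.667) = 6.884 m/s.
The smaller k wins: the uniform disc, at ≈ 7.26 m/s.

the uniform disc, at v ≈ 7.26 m/s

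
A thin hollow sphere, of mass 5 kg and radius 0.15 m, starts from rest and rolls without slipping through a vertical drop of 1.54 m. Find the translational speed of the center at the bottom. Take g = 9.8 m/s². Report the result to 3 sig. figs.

v ≈ 4.26 m/s

For this body I = (2/3)MR², i.e. k = I/(MR²) = 2/3.
Since it rolls without slipping, ω = v/R and KE = ½Mv² + ½Iω² = ½(1+k)Mv² = (5/6)Mv².
Setting Mgh = (5/6)Mv² gives v = √(2gh/(1+k)) = √(2·9.8·1.54/1.667) ≈ 4.26 m/s.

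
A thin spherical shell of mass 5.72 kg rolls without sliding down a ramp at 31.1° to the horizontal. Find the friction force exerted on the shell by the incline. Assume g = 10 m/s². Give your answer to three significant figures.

f ≈ 11.8 N

Here I = (2/3)MR², so the shape factor k = I/(MR²) = 2/3.
Newton's second law down the slope: Mg sinθ − f = Ma. The torque equation fR = Iα (with α = a/R) gives f = kMa.
Combining, a = g sinθ/(1+k) and f = kMa = kMg sinθ/(1+k).
f = (2/3) × 5.72 × 10 × sin31.1° / 1.667 ≈ 11.8 N.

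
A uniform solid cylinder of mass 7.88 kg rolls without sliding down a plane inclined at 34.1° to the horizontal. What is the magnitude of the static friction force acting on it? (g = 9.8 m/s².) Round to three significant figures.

f ≈ 14.4 N

The moment of inertia is (1/2)MR², giving k ≡ I/(MR²) = 0.5.
Newton's second law down the slope: Mg sinθ − f = Ma. The torque equation fR = Iα (with α = a/R) gives f = kMa.
Combining, a = g sinθ/(1+k) and f = kMa = kMg sinθ/(1+k).
f = 0.5 × 7.88 × 9.8 × sin34.1° / 1.5 ≈ 14.4 N.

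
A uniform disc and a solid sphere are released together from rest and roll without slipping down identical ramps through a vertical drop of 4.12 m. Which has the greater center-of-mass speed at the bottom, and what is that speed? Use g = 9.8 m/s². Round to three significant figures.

the solid sphere, at v ≈ 7.59 m/s

For rolling without slipping, Mgh = ½(1+k)Mv² where k = I/(MR²), so v = √(2gh/(1+k)).
Uniform disc: k = 0.5, giving v = √(2×9.8×4.12/1.5) = 7.337 m/s.
Solid sphere: k = 0.4, giving v = √(2×9.8×4.12/1.4) = 7.595 m/s.
The smaller k wins: the solid sphere, at ≈ 7.59 m/s.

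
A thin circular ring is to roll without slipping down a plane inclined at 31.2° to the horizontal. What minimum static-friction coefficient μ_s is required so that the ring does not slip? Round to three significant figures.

μ_min ≈ 0.303

With I = MR², the ratio k = I/(MR²) is 1.
Newton's second law down the slope: Mg sinθ − f = Ma. The torque equation fR = Iα (with α = a/R) gives f = kMa.
These give a = g sinθ/(1+k) and the required friction f = kMg sinθ/(1+k).
With N = Mg cosθ, the no-slip condition f ≤ μN gives μ_min = f/N = k tanθ/(1+k).
μ_min = 1 × tan31.2° / 2 ≈ 0.303.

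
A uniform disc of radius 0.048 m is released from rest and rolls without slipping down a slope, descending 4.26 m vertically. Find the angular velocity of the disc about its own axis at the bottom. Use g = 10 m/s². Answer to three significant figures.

ω ≈ 157 rad/s

With I = (1/2)MR², the ratio k = I/(MR²) is 0.5.
Since it rolls without slipping, ω = v/R and KE = ½Mv² + ½Iω² = ½(1+k)Mv² = (3/4)Mv².
Energy conservation Mgh = ½(1+k)Mv² gives v = √(2gh/(1+k)) = √(2 × 10 × 4.26 / 1.5) = 7.537 m/s.
Then ω = v/R = 7.537 / 0.048 ≈ 157 rad/s.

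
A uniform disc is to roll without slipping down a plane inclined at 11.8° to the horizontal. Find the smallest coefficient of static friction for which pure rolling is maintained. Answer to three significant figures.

μ_min ≈ 0.0696

Here I = (1/2)MR², so the shape factor k = I/(MR²) = 0.5.
Newton's second law down the slope: Mg sinθ − f = Ma. The torque equation fR = Iα (with α = a/R) gives f = kMa.
These give a = g sinθ/(1+k) and the required friction f = kMg sinθ/(1+k).
With N = Mg cosθ, the no-slip condition f ≤ μN gives μ_min = f/N = k tanθ/(1+k).
μ_min = 0.5 × tan11.8° / 1.5 ≈ 0.0696.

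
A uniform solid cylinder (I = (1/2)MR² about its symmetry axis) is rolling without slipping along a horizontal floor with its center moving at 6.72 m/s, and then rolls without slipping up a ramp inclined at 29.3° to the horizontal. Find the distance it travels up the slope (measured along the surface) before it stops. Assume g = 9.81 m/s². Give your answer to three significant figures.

The moment of inertia is (1/2)MR², giving k ≡ I/(MR²) = 0.5.
The rolling condition ω = v/R makes the rotational term ½I(v/R)² = ½kMv², so KE_total = ½(1+k)Mv² = (3/4)Mv².
Setting this equal to Mgh gives the vertical rise h = (1+k)v₀²/(2g) = 1.5×6.72²/(2×9.81) = 3.452 m.
Along the incline, d = h/sinθ = 3.452/sin29.3° ≈ 7.05 m.

d ≈ 7.05 m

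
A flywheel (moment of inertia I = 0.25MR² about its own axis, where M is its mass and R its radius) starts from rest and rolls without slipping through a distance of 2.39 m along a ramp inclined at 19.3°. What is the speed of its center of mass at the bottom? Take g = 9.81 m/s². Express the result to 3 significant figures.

v ≈ 3.52 m/s

With I = 0.25MR², the ratio k = I/(MR²) is 0.25.
Pure rolling means v = ωR; then KE = ½Mv² + ½I(v/R)² = ½(1+k)Mv² = (5/8)Mv².
The vertical drop is h = L sinθ = 2.39 × sin19.3° = 0.7899 m.
Energy conservation: Mgh = (5/8)Mv², so v = √(2gh/(1+k)) = √(2 × 9.81 × 0.7899 / 1.25) ≈ 3.52 m/s.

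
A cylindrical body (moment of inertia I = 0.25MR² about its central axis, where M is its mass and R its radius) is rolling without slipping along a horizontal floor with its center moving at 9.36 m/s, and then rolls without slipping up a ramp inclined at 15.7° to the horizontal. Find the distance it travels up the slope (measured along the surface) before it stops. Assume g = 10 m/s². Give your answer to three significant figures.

d ≈ 20.2 m

The moment of inertia is 0.25MR², giving k ≡ I/(MR²) = 0.25.
Rolling without slipping gives ω = v/R, so the total kinetic energy is ½Mv² + ½Iω² = ½(1+k)Mv² = (5/8)Mv².
Setting this equal to Mgh gives the vertical rise h = (1+k)v₀²/(2g) = 1.25×9.36²/(2×10) = 5.476 m.
Along the incline, d = h/sinθ = 5.476/sin15.7° ≈ 20.2 m.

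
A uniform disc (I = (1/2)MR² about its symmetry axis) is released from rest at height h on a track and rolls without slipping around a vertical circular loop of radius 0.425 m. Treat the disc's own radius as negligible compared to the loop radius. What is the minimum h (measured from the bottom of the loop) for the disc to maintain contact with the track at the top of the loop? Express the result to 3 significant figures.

Here I = (1/2)MR², so the shape factor k = I/(MR²) = 0.5.
At the top of the loop, the minimum-contact condition is Mg = Mv_top²/r, so v_top² = gr.
With ω = v/R, the kinetic energy at speed v is ½(1+k)Mv² = (3/4)Mv².
Energy conservation from release (height h) to the top (height 2r): Mgh = Mg(2r) + (3/4)M·gr.
Thus h_min = 2r + (1+k)r/2 = r(2 + 1.5/2) = 0.425 × 2.75 ≈ 1.17 m.

h_min ≈ 1.17 m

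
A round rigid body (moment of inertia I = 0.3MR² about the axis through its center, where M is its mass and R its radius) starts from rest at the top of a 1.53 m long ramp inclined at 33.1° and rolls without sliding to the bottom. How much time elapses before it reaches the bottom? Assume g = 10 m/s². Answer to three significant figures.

Here I = 0.3MR², so the shape factor k = I/(MR²) = 0.3.
Translational: Mg sinθ − f = Ma. Rotational about the CM: fR = Iα = kMRa, so f = kMa.
Hence a = g sinθ/(1+k) = 10×sin33.1°/1.3 = 4.201 m/s².
With constant a from rest, t = √(2L/a) = √(2·1.53/4.201) ≈ 0.853 s.

t ≈ 0.853 s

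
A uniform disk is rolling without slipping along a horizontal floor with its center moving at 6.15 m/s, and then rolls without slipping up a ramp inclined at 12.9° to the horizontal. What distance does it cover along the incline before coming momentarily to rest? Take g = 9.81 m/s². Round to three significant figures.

Here I = (1/2)MR², so the shape factor k = I/(MR²) = 0.5.
Pure rolling means v = ωR; then KE = ½Mv² + ½I(v/R)² = ½(1+k)Mv² = (3/4)Mv².
Setting this equal to Mgh gives the vertical rise h = (1+k)v₀²/(2g) = 1.5×6.15²/(2×9.81) = 2.892 m.
Along the incline, d = h/sinθ = 2.892/sin12.9° ≈ 13.0 m.

d ≈ 13.0 m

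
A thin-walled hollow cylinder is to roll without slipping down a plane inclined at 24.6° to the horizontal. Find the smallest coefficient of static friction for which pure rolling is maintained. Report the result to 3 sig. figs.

The moment of inertia is MR², giving k ≡ I/(MR²) = 1.
Translational: Mg sinθ − f = Ma. Rotational about the CM: fR = Iα = kMRa, so f = kMa.
These give a = g sinθ/(1+k) and the required friction f = kMg sinθ/(1+k).
The normal force is N = Mg cosθ, so μ_min = f/N = k tanθ/(1+k).
μ_min = 1 × tan24.6° / 2 ≈ 0.229.

μ_min ≈ 0.229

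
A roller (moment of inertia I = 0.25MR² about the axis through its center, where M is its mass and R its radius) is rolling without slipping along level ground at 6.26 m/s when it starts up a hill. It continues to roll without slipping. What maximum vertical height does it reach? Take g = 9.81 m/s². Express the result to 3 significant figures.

h ≈ 2.50 m

Here I = 0.25MR², so the shape factor k = I/(MR²) = 0.25.
Since it rolls without slipping, ω = v/R and KE = ½Mv² + ½Iω² = ½(1+k)Mv² = (5/8)Mv².
All of this converts to potential energy at the highest point: (5/8)Mv₀² = Mgh.
Thus h = (1+k)v₀²/(2g) = 1.25 × 6.26² / (2 × 9.81) ≈ 2.50 m.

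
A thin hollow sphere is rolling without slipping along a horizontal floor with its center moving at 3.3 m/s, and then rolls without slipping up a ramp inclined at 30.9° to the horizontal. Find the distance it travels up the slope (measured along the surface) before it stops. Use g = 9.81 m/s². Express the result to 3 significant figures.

With I = (2/3)MR², the ratio k = I/(MR²) is 2/3.
Rolling without slipping gives ω = v/R, so the total kinetic energy is ½Mv² + ½Iω² = ½(1+k)Mv² = (5/6)Mv².
Setting this equal to Mgh gives the vertical rise h = (1+k)v₀²/(2g) = 1.667×3.3²/(2×9.81) = 0.9251 m.
Along the incline, d = h/sinθ = 0.9251/sin30.9° ≈ 1.80 m.

d ≈ 1.80 m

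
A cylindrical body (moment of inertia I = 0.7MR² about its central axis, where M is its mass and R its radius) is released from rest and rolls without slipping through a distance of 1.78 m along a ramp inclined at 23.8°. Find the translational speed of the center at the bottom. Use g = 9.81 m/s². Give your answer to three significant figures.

Here I = 0.7MR², so the shape factor k = I/(MR²) = 0.7.
Since it rolls without slipping, ω = v/R and KE = ½Mv² + ½Iω² = ½(1+k)Mv² = (17/20)Mv².
The vertical drop is h = L sinθ = 1.78 × sin23.8° = 0.7183 m.
Setting Mgh = (17/20)Mv² gives v = √(2gh/(1+k)) = √(2·9.81·0.7183/1.7) ≈ 2.88 m/s.

v ≈ 2.88 m/s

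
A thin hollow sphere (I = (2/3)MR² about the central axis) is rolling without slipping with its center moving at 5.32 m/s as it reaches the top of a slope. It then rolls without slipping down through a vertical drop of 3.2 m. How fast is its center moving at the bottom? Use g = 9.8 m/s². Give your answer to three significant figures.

v ≈ 8.12 m/s

For this body I = (2/3)MR², i.e. k = I/(MR²) = 2/3.
Since it rolls without slipping, ω = v/R and KE = ½Mv² + ½Iω² = ½(1+k)Mv² = (5/6)Mv².
Energy conservation: (5/6)Mv₀² + Mgh = (5/6)Mv², so v² = v₀² + 2gh/(1+k).
v = √(5.32² + 2×9.8×3.2/1.667) = √65.93 ≈ 8.12 m/s.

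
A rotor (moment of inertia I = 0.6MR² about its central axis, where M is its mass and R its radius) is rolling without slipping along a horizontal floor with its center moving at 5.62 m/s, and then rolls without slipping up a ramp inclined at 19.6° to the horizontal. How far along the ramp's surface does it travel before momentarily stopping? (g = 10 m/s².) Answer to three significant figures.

d ≈ 7.53 m

Here I = 0.6MR², so the shape factor k = I/(MR²) = 0.6.
The rolling condition ω = v/R makes the rotational term ½I(v/R)² = ½kMv², so KE_total = ½(1+k)Mv² = (4/5)Mv².
Setting this equal to Mgh gives the vertical rise h = (1+k)v₀²/(2g) = 1.6×5.62²/(2×10) = 2.527 m.
Along the incline, d = h/sinθ = 2.527/sin19.6° ≈ 7.53 m.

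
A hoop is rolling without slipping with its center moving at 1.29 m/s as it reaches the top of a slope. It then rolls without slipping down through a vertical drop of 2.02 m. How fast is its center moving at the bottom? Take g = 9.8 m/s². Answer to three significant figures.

v ≈ 4.63 m/s

For this body I = MR², i.e. k = I/(MR²) = 1.
Pure rolling means v = ωR; then KE = ½Mv² + ½I(v/R)² = ½(1+k)Mv² = Mv².
Conserving energy between top and bottom: Mv² = Mv₀² + Mgh, hence v² = v₀² + 2gh/(1+k).
v = √(1.29² + 2×9.8×2.02/2) = √21.46 ≈ 4.63 m/s.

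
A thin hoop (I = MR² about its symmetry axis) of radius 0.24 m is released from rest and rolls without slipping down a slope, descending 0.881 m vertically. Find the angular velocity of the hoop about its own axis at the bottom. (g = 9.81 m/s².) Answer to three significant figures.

For this body I = MR², i.e. k = I/(MR²) = 1.
The rolling condition ω = v/R makes the rotational term ½I(v/R)² = ½kMv², so KE_total = ½(1+k)Mv² = Mv².
Energy conservation Mgh = ½(1+k)Mv² gives v = √(2gh/(1+k)) = √(2 × 9.81 × 0.881 / 2) = 2.94 m/s.
The angular speed follows from ω = v/R = 2.94/0.24 ≈ 12.2 rad/s.

ω ≈ 12.2 rad/s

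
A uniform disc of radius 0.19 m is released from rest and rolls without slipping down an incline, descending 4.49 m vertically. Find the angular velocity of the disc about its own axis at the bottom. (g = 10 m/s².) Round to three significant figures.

ω ≈ 40.7 rad/s

With I = (1/2)MR², the ratio k = I/(MR²) is 0.5.
The rolling condition ω = v/R makes the rotational term ½I(v/R)² = ½kMv², so KE_total = ½(1+k)Mv² = (3/4)Mv².
Energy conservation Mgh = ½(1+k)Mv² gives v = √(2gh/(1+k)) = √(2 × 10 × 4.49 / 1.5) = 7.737 m/s.
The angular speed follows from ω = v/R = 7.737/0.19 ≈ 40.7 rad/s.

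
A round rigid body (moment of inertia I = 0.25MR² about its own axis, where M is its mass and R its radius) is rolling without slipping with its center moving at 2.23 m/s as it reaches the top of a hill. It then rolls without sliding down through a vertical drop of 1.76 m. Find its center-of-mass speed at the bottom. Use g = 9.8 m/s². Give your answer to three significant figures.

Here I = 0.25MR², so the shape factor k = I/(MR²) = 0.25.
Since it rolls without slipping, ω = v/R and KE = ½Mv² + ½Iω² = ½(1+k)Mv² = (5/8)Mv².
Conserving energy between top and bottom: (5/8)Mv² = (5/8)Mv₀² + Mgh, hence v² = v₀² + 2gh/(1+k).
v = √(2.23² + 2×9.8×1.76/1.25) = √32.57 ≈ 5.71 m/s.

v ≈ 5.71 m/s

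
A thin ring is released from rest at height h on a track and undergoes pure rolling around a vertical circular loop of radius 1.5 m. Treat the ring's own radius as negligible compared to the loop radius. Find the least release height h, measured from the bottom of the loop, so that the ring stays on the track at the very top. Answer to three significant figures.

Here I = MR², so the shape factor k = I/(MR²) = 1.
At the top, contact is just lost when gravity alone supplies the centripetal force: Mg = Mv_top²/r, i.e. v_top² = gr.
With ω = v/R, the kinetic energy at speed v is ½(1+k)Mv² = Mv².
Energy conservation from release (height h) to the top (height 2r): Mgh = Mg(2r) + M·gr.
Thus h_min = 2r + (1+k)r/2 = r(2 + 2/2) = 1.5 × 3 ≈ 4.50 m.

h_min ≈ 4.50 m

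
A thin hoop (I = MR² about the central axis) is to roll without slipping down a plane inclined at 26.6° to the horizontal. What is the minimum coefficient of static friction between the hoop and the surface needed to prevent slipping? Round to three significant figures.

For this body I = MR², i.e. k = I/(MR²) = 1.
Translational: Mg sinθ − f = Ma. Rotational about the CM: fR = Iα = kMRa, so f = kMa.
These give a = g sinθ/(1+k) and the required friction f = kMg sinθ/(1+k).
With N = Mg cosθ, the no-slip condition f ≤ μN gives μ_min = f/N = k tanθ/(1+k).
μ_min = 1 × tan26.6° / 2 ≈ 0.250.

μ_min ≈ 0.250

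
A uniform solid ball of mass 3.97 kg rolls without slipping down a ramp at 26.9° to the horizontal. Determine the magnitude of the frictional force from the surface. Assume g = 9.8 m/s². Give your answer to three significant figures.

f ≈ 5.03 N

The moment of inertia is (2/5)MR², giving k ≡ I/(MR²) = 0.4.
Newton's second law down the slope: Mg sinθ − f = Ma. The torque equation fR = Iα (with α = a/R) gives f = kMa.
Combining, a = g sinθ/(1+k) and f = kMa = kMg sinθ/(1+k).
f = 0.4 × 3.97 × 9.8 × sin26.9° / 1.4 ≈ 5.03 N.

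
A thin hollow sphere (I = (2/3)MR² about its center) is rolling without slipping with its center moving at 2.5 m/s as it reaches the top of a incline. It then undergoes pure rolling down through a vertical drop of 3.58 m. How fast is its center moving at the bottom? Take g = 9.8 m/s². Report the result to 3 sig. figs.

v ≈ 6.95 m/s

The moment of inertia is (2/3)MR², giving k ≡ I/(MR²) = 2/3.
The rolling condition ω = v/R makes the rotational term ½I(v/R)² = ½kMv², so KE_total = ½(1+k)Mv² = (5/6)Mv².
Energy conservation: (5/6)Mv₀² + Mgh = (5/6)Mv², so v² = v₀² + 2gh/(1+k).
v = √(2.5² + 2×9.8×3.58/1.667) = √48.35 ≈ 6.95 m/s.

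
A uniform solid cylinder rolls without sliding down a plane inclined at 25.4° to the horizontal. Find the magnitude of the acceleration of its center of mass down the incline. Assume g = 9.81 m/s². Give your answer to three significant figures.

a ≈ 2.81 m/s²

The moment of inertia is (1/2)MR², giving k ≡ I/(MR²) = 0.5.
Along the incline Mg sinθ − f = Ma, and torque about the center fR = Iα = kMR²(a/R) gives f = kMa.
Eliminating f: Mg sinθ = (1+k)Ma, so a = g sinθ/(1+k) = 9.81 × sin25.4° / 1.5 ≈ 2.81 m/s².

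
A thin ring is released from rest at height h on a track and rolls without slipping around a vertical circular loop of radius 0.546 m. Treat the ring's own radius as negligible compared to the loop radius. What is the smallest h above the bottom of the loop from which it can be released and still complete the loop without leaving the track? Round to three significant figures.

h_min ≈ 1.64 m

The moment of inertia is MR², giving k ≡ I/(MR²) = 1.
At the top of the loop, the minimum-contact condition is Mg = Mv_top²/r, so v_top² = gr.
With ω = v/R, the kinetic energy at speed v is ½(1+k)Mv² = Mv².
Energy conservation from release (height h) to the top (height 2r): Mgh = Mg(2r) + M·gr.
Thus h_min = 2r + (1+k)r/2 = r(2 + 2/2) = 0.546 × 3 ≈ 1.64 m.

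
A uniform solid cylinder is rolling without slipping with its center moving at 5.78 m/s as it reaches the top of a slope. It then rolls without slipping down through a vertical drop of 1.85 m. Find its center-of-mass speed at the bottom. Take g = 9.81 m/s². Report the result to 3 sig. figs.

The moment of inertia is (1/2)MR², giving k ≡ I/(MR²) = 0.5.
Since it rolls without slipping, ω = v/R and KE = ½Mv² + ½Iω² = ½(1+k)Mv² = (3/4)Mv².
Conserving energy between top and bottom: (3/4)Mv² = (3/4)Mv₀² + Mgh, hence v² = v₀² + 2gh/(1+k).
v = √(5.78² + 2×9.81×1.85/1.5) = √57.61 ≈ 7.59 m/s.

v ≈ 7.59 m/s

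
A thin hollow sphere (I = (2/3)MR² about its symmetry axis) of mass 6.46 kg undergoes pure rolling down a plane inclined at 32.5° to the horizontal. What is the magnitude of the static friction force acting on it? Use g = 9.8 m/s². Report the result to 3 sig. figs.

The moment of inertia is (2/3)MR², giving k ≡ I/(MR²) = 2/3.
Along the incline Mg sinθ − f = Ma, and torque about the center fR = Iα = kMR²(a/R) gives f = kMa.
Combining, a = g sinθ/(1+k) and f = kMa = kMg sinθ/(1+k).
f = (2/3) × 6.46 × 9.8 × sin32.5° / 1.667 ≈ 13.6 N.

f ≈ 13.6 N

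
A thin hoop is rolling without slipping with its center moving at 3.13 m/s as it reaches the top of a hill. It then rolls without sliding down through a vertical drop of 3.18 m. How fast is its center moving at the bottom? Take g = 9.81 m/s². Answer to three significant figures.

For this body I = MR², i.e. k = I/(MR²) = 1.
Rolling without slipping gives ω = v/R, so the total kinetic energy is ½Mv² + ½Iω² = ½(1+k)Mv² = Mv².
Energy conservation: Mv₀² + Mgh = Mv², so v² = v₀² + 2gh/(1+k).
v = √(3.13² + 2×9.81×3.18/2) = √40.99 ≈ 6.40 m/s.

v ≈ 6.40 m/s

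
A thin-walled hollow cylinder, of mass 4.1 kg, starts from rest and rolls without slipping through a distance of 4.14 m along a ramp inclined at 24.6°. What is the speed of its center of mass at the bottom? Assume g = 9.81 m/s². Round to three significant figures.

v ≈ 4.11 m/s

With I = MR², the ratio k = I/(MR²) is 1.
Pure rolling means v = ωR; then KE = ½Mv² + ½I(v/R)² = ½(1+k)Mv² = Mv².
The vertical drop is h = L sinθ = 4.14 × sin24.6° = 1.723 m.
Energy conservation: Mgh = Mv², so v = √(2gh/(1+k)) = √(2 × 9.81 × 1.723 / 2) ≈ 4.11 m/s.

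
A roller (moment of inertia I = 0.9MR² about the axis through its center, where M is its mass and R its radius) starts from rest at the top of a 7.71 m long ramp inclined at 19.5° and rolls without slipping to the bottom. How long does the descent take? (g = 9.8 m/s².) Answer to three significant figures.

t ≈ 2.99 s

With I = 0.9MR², the ratio k = I/(MR²) is 0.9.
Translational: Mg sinθ − f = Ma. Rotational about the CM: fR = Iα = kMRa, so f = kMa.
Hence a = g sinθ/(1+k) = 9.8×sin19.5°/1.9 = 1.722 m/s².
Starting from rest, L = ½at², so t = √(2L/a) = √(2×7.71/1.722) ≈ 2.99 s.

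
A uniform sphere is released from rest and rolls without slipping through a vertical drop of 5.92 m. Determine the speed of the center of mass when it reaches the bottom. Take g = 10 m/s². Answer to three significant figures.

v ≈ 9.20 m/s

Here I = (2/5)MR², so the shape factor k = I/(MR²) = 0.4.
Since it rolls without slipping, ω = v/R and KE = ½Mv² + ½Iω² = ½(1+k)Mv² = (7/10)Mv².
Energy conservation: Mgh = (7/10)Mv², so v = √(2gh/(1+k)) = √(2 × 10 × 5.92 / 1.4) ≈ 9.20 m/s.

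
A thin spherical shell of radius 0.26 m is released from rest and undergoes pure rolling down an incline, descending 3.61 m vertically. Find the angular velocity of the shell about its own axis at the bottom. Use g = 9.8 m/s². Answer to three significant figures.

ω ≈ 25.1 rad/s

With I = (2/3)MR², the ratio k = I/(MR²) is 2/3.
Pure rolling means v = ωR; then KE = ½Mv² + ½I(v/R)² = ½(1+k)Mv² = (5/6)Mv².
Energy conservation Mgh = ½(1+k)Mv² gives v = √(2gh/(1+k)) = √(2 × 9.8 × 3.61 / 1.667) = 6.516 m/s.
Then ω = v/R = 6.516 / 0.26 ≈ 25.1 rad/s.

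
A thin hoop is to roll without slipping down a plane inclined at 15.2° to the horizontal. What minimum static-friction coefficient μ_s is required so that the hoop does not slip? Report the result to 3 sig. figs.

μ_min ≈ 0.136

For this body I = MR², i.e. k = I/(MR²) = 1.
Newton's second law down the slope: Mg sinθ − f = Ma. The torque equation fR = Iα (with α = a/R) gives f = kMa.
These give a = g sinθ/(1+k) and the required friction f = kMg sinθ/(1+k).
With N = Mg cosθ, the no-slip condition f ≤ μN gives μ_min = f/N = k tanθ/(1+k).
μ_min = 1 × tan15.2° / 2 ≈ 0.136.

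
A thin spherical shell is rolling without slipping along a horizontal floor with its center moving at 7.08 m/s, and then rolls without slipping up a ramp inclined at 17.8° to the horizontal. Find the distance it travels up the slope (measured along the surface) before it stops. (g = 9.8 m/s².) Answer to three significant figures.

The moment of inertia is (2/3)MR², giving k ≡ I/(MR²) = 2/3.
The rolling condition ω = v/R makes the rotational term ½I(v/R)² = ½kMv², so KE_total = ½(1+k)Mv² = (5/6)Mv².
Setting this equal to Mgh gives the vertical rise h = (1+k)v₀²/(2g) = 1.667×7.08²/(2×9.8) = 4.262 m.
The distance along the slope is d = h/sinθ = 4.262/sin17.8° ≈ 13.9 m.

d ≈ 13.9 m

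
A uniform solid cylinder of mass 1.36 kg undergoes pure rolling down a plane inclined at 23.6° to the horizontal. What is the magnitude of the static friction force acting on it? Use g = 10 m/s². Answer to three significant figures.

f ≈ 1.81 N

With I = (1/2)MR², the ratio k = I/(MR²) is 0.5.
Along the incline Mg sinθ − f = Ma, and torque about the center fR = Iα = kMR²(a/R) gives f = kMa.
Combining, a = g sinθ/(1+k) and f = kMa = kMg sinθ/(1+k).
f = 0.5 × 1.36 × 10 × sin23.6° / 1.5 ≈ 1.81 N.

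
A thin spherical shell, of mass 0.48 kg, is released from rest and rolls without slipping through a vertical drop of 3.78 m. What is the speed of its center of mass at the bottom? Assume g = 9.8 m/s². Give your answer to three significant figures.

v ≈ 6.67 m/s

Here I = (2/3)MR², so the shape factor k = I/(MR²) = 2/3.
Pure rolling means v = ωR; then KE = ½Mv² + ½I(v/R)² = ½(1+k)Mv² = (5/6)Mv².
Setting Mgh = (5/6)Mv² gives v = √(2gh/(1+k)) = √(2·9.8·3.78/1.667) ≈ 6.67 m/s.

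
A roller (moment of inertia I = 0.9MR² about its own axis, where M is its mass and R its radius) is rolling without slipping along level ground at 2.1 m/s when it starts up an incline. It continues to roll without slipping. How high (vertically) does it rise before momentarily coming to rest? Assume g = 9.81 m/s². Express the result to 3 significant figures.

For this body I = 0.9MR², i.e. k = I/(MR²) = 0.9.
Pure rolling means v = ωR; then KE = ½Mv² + ½I(v/R)² = ½(1+k)Mv² = (19/20)Mv².
At the top the kinetic energy is zero, so (19/20)Mv₀² = Mgh.
Thus h = (1+k)v₀²/(2g) = 1.9 × 2.1² / (2 × 9.81) ≈ 0.427 m.

h ≈ 0.427 m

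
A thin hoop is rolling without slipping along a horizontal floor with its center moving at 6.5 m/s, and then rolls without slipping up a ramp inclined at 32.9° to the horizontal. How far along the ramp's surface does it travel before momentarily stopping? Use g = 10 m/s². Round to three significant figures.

With I = MR², the ratio k = I/(MR²) is 1.
Rolling without slipping gives ω = v/R, so the total kinetic energy is ½Mv² + ½Iω² = ½(1+k)Mv² = Mv².
Setting this equal to Mgh gives the vertical rise h = (1+k)v₀²/(2g) = 2×6.5²/(2×10) = 4.225 m.
Along the incline, d = h/sinθ = 4.225/sin32.9° ≈ 7.78 m.

d ≈ 7.78 m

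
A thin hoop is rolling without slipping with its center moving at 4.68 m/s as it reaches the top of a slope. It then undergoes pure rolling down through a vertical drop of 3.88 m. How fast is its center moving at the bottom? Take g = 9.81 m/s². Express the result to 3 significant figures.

Here I = MR², so the shape factor k = I/(MR²) = 1.
Pure rolling means v = ωR; then KE = ½Mv² + ½I(v/R)² = ½(1+k)Mv² = Mv².
Conserving energy between top and bottom: Mv² = Mv₀² + Mgh, hence v² = v₀² + 2gh/(1+k).
v = √(4.68² + 2×9.81×3.88/2) = √59.97 ≈ 7.74 m/s.

v ≈ 7.74 m/s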